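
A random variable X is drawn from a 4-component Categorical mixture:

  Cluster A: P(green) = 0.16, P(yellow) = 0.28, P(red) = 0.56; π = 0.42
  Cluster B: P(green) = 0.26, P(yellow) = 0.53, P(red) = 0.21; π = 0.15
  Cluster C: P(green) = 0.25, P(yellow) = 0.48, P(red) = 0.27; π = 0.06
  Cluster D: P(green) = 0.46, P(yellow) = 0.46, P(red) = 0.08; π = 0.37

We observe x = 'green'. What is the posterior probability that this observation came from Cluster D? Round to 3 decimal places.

0.584

Apply Bayes' rule: the posterior for each component is proportional to its prior times its likelihood at x.
Evaluate each component's likelihood at the observed value:
  p_A = 0.16
  p_B = 0.26
  p_C = 0.25
  p_D = 0.46
Prior × likelihood for each component:
  w_A·p_A = 0.42 × 0.16 = 0.0672
  w_B·p_B = 0.15 × 0.26 = 0.039
  w_C·p_C = 0.06 × 0.25 = 0.015
  w_D·p_D = 0.37 × 0.46 = 0.1702
Normaliser: 0.0672 + 0.039 + 0.015 + 0.1702 = 0.2914
So the posterior for Cluster D is 0.1702 / 0.2914 ≈ 0.584.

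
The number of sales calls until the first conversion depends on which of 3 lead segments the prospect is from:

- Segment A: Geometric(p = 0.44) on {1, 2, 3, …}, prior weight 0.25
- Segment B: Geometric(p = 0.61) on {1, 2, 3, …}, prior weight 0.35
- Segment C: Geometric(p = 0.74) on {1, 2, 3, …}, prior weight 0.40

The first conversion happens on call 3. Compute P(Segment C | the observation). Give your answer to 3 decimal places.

By Bayes' theorem, P(k | x) = P(Z=k) f_k(x) / Σ_j P(Z=j) f_j(x).
Geometric probabilities:
  f_A = 0.44·(1−0.44)^2 = 0.44·0.3136 = 0.137984
  f_B = 0.61·(1−0.61)^2 = 0.61·0.1521 = 0.092781
  f_C = 0.74·(1−0.74)^2 = 0.74·0.0676 = 0.050024
Unnormalised posteriors:
  P(Z=A)·f_A = 0.25 × 0.137984 = 0.034496
  P(Z=B)·f_B = 0.35 × 0.092781 = 0.0324733
  P(Z=C)·f_C = 0.40 × 0.050024 = 0.0200096
Marginal: 0.034496 + 0.0324733 + 0.0200096 = 0.0869789
So the posterior for Segment C is 0.0200096 / 0.0869789 ≈ 0.230.

0.230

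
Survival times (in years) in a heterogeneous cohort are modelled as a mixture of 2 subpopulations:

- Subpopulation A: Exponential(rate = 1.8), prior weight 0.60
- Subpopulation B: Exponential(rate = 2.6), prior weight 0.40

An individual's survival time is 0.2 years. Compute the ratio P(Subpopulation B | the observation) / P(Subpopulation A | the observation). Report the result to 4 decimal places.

0.8206

Posterior odds = (P(Z=i) f_i(x)) / (P(Z=j) f_j(x)); the normalising sum cancels.
Evaluate each component's likelihood at the observed value:
  p_A = 1.8·e^(−1.8·0.2) = 1.8·e^(−0.3600) = 1.25582
  p_B = 2.6·e^(−2.6·0.2) = 2.6·e^(−0.5200) = 1.54575
Odds = (0.40/0.60) × (1.54575/1.25582) = 0.666667 × 1.23087 ≈ 0.8206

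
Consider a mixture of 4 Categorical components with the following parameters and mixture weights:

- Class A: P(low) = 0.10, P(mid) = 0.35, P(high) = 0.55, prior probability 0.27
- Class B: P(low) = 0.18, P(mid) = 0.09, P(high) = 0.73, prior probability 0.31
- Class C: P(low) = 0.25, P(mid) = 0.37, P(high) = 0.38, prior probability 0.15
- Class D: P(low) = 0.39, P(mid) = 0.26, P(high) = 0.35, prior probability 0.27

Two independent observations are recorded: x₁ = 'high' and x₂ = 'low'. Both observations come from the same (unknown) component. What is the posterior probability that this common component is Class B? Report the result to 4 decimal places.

0.3818

Posterior ∝ prior × likelihood, so P(k | x) ∝ π_k f_k(x); normalise over all components.
Since both observations come from the same component, the likelihood for component k is f_k(x₁)·f_k(x₂).
  f_A = [P(high | comp) = 0.55] × [0.1] = 0.055
  f_B = [P(high | comp) = 0.73] × [0.18] = 0.1314
  f_C = [P(high | comp) = 0.38] × [0.25] = 0.095
  f_D = [P(high | comp) = 0.35] × [0.39] = 0.1365
Unnormalised posteriors:
  π_A·f_A = 0.27 × 0.055 = 0.01485
  π_B·f_B = 0.31 × 0.1314 = 0.040734
  π_C·f_C = 0.15 × 0.095 = 0.01425
  π_D·f_D = 0.27 × 0.1365 = 0.036855
Denominator: 0.01485 + 0.040734 + 0.01425 + 0.036855 = 0.106689
Responsibility of Class B: 0.040734 / 0.106689 ≈ 0.3818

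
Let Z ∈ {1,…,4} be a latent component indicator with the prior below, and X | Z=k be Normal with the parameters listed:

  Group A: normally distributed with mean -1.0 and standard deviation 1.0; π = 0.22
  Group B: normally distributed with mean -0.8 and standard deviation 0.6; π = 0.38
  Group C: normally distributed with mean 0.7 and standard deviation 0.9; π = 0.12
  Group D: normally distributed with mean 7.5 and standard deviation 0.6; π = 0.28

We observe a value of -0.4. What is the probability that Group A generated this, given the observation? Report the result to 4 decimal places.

0.2437

P(component k | x) = P(Z=k)·f_k(x) / marginal(x), where marginal(x) = Σ_j P(Z=j)·f_j(x).
Normal densities:
  p_A = (1/(1.0·√(2π)))·exp(−(-0.4−-1.0)²/(2·1.0²)) = 0.398942·exp(-0.18000) = 0.333225
  p_B = (1/(0.6·√(2π)))·exp(−(-0.4−-0.8)²/(2·0.6²)) = 0.664904·exp(-0.22222) = 0.532413
  p_C = (1/(0.9·√(2π)))·exp(−(-0.4−0.7)²/(2·0.9²)) = 0.443269·exp(-0.74691) = 0.210033
  p_D = (1/(0.6·√(2π)))·exp(−(-0.4−7.5)²/(2·0.6²)) = 0.664904·exp(-86.68056) = 1.50616e-38
Weight by the priors:
  P(Z=A)·p_A = 0.22 × 0.333225 = 0.0733094
  P(Z=B)·p_B = 0.38 × 0.532413 = 0.202317
  P(Z=C)·p_C = 0.12 × 0.210033 = 0.0252039
  P(Z=D)·p_D = 0.28 × 1.50616e-38 = 4.21726e-39
Sum: 0.0733094 + 0.202317 + 0.0252039 + 4.21726e-39 = 0.30083
Responsibility of Group A: 0.0733094 / 0.30083 ≈ 0.2437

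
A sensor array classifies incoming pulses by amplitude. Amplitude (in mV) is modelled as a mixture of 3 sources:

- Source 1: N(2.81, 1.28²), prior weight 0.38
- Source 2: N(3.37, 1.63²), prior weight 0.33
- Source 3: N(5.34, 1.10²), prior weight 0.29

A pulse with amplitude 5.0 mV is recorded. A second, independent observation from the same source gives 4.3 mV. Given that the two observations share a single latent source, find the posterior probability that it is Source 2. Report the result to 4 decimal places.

The responsibility of component k is P(Z=k) f_k(x) divided by Σ_j P(Z=j) f_j(x).
Since both observations come from the same component, the likelihood for component k is f_k(x₁)·f_k(x₂).
  p_1 = [(1/(1.28·√(2π)))·exp(−(5.0−2.81)²/(2·1.28²)) = 0.311674·exp(-1.46365) = 0.072118] × [0.158291] = 0.0114156
  p_2 = [(1/(1.63·√(2π)))·exp(−(5.0−3.37)²/(2·1.63²)) = 0.244750·exp(-0.50000) = 0.148448] × [0.207986] = 0.0308752
  p_3 = [(1/(1.10·√(2π)))·exp(−(5.0−5.34)²/(2·1.10²)) = 0.362675·exp(-0.04777) = 0.345758] × [0.23196] = 0.0802019
Weight by the priors:
  P(Z=1)·p_1 = 0.38 × 0.0114156 = 0.00433794
  P(Z=2)·p_2 = 0.33 × 0.0308752 = 0.0101888
  P(Z=3)·p_3 = 0.29 × 0.0802019 = 0.0232585
Sum: 0.00433794 + 0.0101888 + 0.0232585 = 0.0377853
Responsibility of Source 2: 0.0101888 / 0.0377853 ≈ 0.2697

0.2697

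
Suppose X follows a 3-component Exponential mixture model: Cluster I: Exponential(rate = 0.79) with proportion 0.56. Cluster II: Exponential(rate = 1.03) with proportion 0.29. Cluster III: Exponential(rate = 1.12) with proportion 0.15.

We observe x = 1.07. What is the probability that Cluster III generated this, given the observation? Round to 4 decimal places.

0.1491

By Bayes' theorem, P(k | x) = w_k f_k(x) / Σ_j w_j f_j(x).
Component likelihoods at x = 1.07:
  f_I = 0.339249
  f_II = 0.342138
  f_III = 0.337878
Weight by the priors:
  w_I·f_I = 0.56 × 0.339249 = 0.189979
  w_II·f_II = 0.29 × 0.342138 = 0.09922
  w_III·f_III = 0.15 × 0.337878 = 0.0506817
Evidence: 0.189979 + 0.09922 + 0.0506817 = 0.339881
P(Cluster III | x) ≈ 0.1491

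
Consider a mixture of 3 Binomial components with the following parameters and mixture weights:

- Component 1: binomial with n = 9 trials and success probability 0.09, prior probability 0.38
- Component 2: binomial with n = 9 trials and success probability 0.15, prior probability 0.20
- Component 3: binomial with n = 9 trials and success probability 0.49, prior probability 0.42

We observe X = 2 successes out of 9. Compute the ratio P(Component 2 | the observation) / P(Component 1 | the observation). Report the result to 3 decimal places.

0.907

Since P(k|x) ∝ π_k f_k(x), the posterior odds are π_i f_i(x) / (π_j f_j(x)).
Binomial probabilities:
  L_1 = C(9,2)·0.09^2·0.91^7 = 36·0.0081·0.516761 = 0.150688
  L_2 = C(9,2)·0.15^2·0.85^7 = 36·0.0225·0.320577 = 0.259667
  L_3 = C(9,2)·0.49^2·0.51^7 = 36·0.2401·0.00897411 = 0.0775686
Odds = (0.20/0.38) × (0.259667/0.150688) = 0.526316 × 1.72322 ≈ 0.907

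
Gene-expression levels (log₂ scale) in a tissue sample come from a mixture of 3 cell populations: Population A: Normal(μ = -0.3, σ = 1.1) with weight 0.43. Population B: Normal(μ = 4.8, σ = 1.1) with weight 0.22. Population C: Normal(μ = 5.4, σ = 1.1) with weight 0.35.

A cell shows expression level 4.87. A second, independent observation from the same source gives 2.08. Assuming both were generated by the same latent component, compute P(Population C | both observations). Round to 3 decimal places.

0.241

By Bayes' theorem, P(k | x) = w_k f_k(x) / Σ_j w_j f_j(x).
Since both observations come from the same component, the likelihood for component k is f_k(x₁)·f_k(x₂).
  p_A = [(1/(1.1·√(2π)))·exp(−(4.87−-0.3)²/(2·1.1²)) = 0.362675·exp(-11.04500) = 5.79075e-06] × [0.0349125] = 2.0217e-07
  p_B = [(1/(1.1·√(2π)))·exp(−(4.87−4.8)²/(2·1.1²)) = 0.362675·exp(-0.00202) = 0.361941] × [0.0170528] = 0.00617212
  p_C = [(1/(1.1·√(2π)))·exp(−(4.87−5.4)²/(2·1.1²)) = 0.362675·exp(-0.11607) = 0.322929] × [0.00381445] = 0.0012318
Weight by the priors:
  w_A·p_A = 0.43 × 2.0217e-07 = 8.6933e-08
  w_B·p_B = 0.22 × 0.00617212 = 0.00135787
  w_C·p_C = 0.35 × 0.0012318 = 0.000431128
Normaliser: 8.6933e-08 + 0.00135787 + 0.000431128 = 0.00178908
Responsibility of Population C: 0.000431128 / 0.00178908 ≈ 0.241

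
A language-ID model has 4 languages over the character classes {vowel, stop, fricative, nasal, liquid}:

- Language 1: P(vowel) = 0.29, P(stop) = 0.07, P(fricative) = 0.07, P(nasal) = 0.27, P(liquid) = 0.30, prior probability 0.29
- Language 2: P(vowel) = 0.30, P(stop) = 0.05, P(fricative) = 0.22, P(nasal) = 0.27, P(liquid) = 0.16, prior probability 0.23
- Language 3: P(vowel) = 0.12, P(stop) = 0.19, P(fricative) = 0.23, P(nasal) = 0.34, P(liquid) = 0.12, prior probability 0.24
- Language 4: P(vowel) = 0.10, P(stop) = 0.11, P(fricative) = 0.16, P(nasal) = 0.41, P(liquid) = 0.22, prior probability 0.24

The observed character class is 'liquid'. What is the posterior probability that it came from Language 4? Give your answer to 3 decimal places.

The responsibility of component k is P(Z=k) f_k(x) divided by Σ_j P(Z=j) f_j(x).
Component likelihoods at x = 'liquid':
  L_1 = P(liquid | comp) = 0.30
  L_2 = P(liquid | comp) = 0.16
  L_3 = P(liquid | comp) = 0.12
  L_4 = P(liquid | comp) = 0.22
Weight by the priors:
  P(Z=1)·L_1 = 0.29 × 0.3 = 0.087
  P(Z=2)·L_2 = 0.23 × 0.16 = 0.0368
  P(Z=3)·L_3 = 0.24 × 0.12 = 0.0288
  P(Z=4)·L_4 = 0.24 × 0.22 = 0.0528
Normaliser: 0.087 + 0.0368 + 0.0288 + 0.0528 = 0.2054
So the posterior for Language 4 is 0.0528 / 0.2054 ≈ 0.257.

0.257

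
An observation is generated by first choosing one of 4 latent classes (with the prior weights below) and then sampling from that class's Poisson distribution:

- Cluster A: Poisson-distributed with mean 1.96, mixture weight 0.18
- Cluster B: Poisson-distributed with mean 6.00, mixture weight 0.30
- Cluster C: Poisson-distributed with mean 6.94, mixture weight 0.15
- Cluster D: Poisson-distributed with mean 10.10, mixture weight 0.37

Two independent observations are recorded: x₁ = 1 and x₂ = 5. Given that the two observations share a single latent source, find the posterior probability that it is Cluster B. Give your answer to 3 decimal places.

By Bayes' theorem, P(k | x) = π_k f_k(x) / Σ_j π_j f_j(x).
Since both observations come from the same component, the likelihood for component k is f_k(x₁)·f_k(x₂).
  p_A = [e^(−1.96)·1.96^1/1! = 0.276083] × [0.0339533] = 0.00937391
  p_B = [e^(−6.00)·6.00^1/1! = 0.0148725] × [0.160623] = 0.00238887
  p_C = [e^(−6.94)·6.94^1/1! = 0.00671979] × [0.129901] = 0.000872907
  p_D = [e^(−10.10)·10.10^1/1! = 0.000414904] × [0.0359792] = 1.49279e-05
Unnormalised posteriors:
  π_A·p_A = 0.18 × 0.00937391 = 0.0016873
  π_B·p_B = 0.30 × 0.00238887 = 0.000716661
  π_C·p_C = 0.15 × 0.000872907 = 0.000130936
  π_D·p_D = 0.37 × 1.49279e-05 = 5.52332e-06
Evidence: 0.0016873 + 0.000716661 + 0.000130936 + 5.52332e-06 = 0.00254042
Responsibility of Cluster B: 0.000716661 / 0.00254042 ≈ 0.282

0.282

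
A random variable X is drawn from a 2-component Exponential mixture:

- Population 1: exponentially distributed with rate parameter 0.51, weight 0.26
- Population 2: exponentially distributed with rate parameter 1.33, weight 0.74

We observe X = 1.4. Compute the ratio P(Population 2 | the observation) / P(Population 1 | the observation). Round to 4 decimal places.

2.3549

The posterior odds equal the prior odds times the likelihood ratio: (w_i/w_j)·(f_i(x)/f_j(x)).
Exponential densities:
  p_1 = 0.51·e^(−0.51·1.4) = 0.51·e^(−0.7140) = 0.249738
  p_2 = 1.33·e^(−1.33·1.4) = 1.33·e^(−1.8620) = 0.206631
Odds = (0.74/0.26) × (0.206631/0.249738) = 2.84615 × 0.827392 ≈ 2.3549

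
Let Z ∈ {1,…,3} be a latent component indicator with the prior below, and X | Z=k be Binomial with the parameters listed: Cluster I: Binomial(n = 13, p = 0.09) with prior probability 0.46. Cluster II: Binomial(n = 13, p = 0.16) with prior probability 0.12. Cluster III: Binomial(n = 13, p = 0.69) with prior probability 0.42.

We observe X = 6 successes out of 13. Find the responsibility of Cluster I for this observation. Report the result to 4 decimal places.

Apply Bayes' rule: the posterior for each component is proportional to its prior times its likelihood at x.
Evaluate each component's likelihood at the observed value:
  L_I = C(13,6)·0.09^6·0.91^7 = 1716·5.31441e-07·0.516761 = 0.000471262
  L_II = C(13,6)·0.16^6·0.84^7 = 1716·1.67772e-05·0.29509 = 0.00849556
  L_III = C(13,6)·0.69^6·0.31^7 = 1716·0.107918·0.000275126 = 0.0509499
Multiply by the mixture weights:
  P(Z=I)·L_I = 0.46 × 0.000471262 = 0.00021678
  P(Z=II)·L_II = 0.12 × 0.00849556 = 0.00101947
  P(Z=III)·L_III = 0.42 × 0.0509499 = 0.021399
Sum: 0.00021678 + 0.00101947 + 0.021399 = 0.0226352
P(Cluster I | x) ≈ 0.0096

0.0096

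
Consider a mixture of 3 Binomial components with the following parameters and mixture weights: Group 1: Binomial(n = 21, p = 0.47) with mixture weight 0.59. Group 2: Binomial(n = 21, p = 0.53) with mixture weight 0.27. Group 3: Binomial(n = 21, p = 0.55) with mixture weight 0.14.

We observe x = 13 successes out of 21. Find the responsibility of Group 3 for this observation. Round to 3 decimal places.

0.212

P(component k | x) = π_k·f_k(x) / marginal(x), where marginal(x) = Σ_j π_j·f_j(x).
Evaluate each component's likelihood at the observed value:
  L_1 = 0.0691866
  L_2 = 0.126157
  L_3 = 0.144198
Prior × likelihood for each component:
  π_1·L_1 = 0.59 × 0.0691866 = 0.0408201
  π_2·L_2 = 0.27 × 0.126157 = 0.0340625
  π_3·L_3 = 0.14 × 0.144198 = 0.0201877
Evidence: 0.0408201 + 0.0340625 + 0.0201877 = 0.0950702
Responsibility of Group 3: 0.0201877 / 0.0950702 ≈ 0.212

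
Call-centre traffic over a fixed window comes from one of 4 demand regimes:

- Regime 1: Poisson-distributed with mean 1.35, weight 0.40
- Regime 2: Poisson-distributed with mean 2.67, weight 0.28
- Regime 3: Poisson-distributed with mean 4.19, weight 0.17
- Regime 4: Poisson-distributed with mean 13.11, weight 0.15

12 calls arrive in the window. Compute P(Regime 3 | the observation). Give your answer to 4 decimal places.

By Bayes' theorem, P(k | x) = π_k f_k(x) / Σ_j π_j f_j(x).
Component likelihoods at x = 12 calls:
  f_1 = e^(−1.35)·1.35^12/12! = 1.98322e-08
  f_2 = e^(−2.67)·2.67^12/12! = 1.89772e-05
  f_3 = e^(−4.19)·4.19^12/12! = 0.000925843
  f_4 = e^(−13.11)·13.11^12/12! = 0.108967
Weight by the priors:
  π_1·f_1 = 0.40 × 1.98322e-08 = 7.93288e-09
  π_2·f_2 = 0.28 × 1.89772e-05 = 5.31361e-06
  π_3·f_3 = 0.17 × 0.000925843 = 0.000157393
  π_4·f_4 = 0.15 × 0.108967 = 0.016345
Normaliser: 7.93288e-09 + 5.31361e-06 + 0.000157393 + 0.016345 = 0.0165078
P(Regime 3 | 12 calls) ≈ 0.0095

0.0095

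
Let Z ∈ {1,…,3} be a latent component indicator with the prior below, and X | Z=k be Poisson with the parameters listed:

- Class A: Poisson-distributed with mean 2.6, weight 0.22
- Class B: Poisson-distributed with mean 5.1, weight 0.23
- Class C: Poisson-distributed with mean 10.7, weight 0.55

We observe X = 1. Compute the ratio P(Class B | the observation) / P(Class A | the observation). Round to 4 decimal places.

0.1683

Posterior odds = (π_i f_i(x)) / (π_j f_j(x)); the normalising sum cancels.
Evaluate each component's likelihood at the observed value:
  L_A = 0.193111
  L_B = 0.0310934
  L_C = 0.000241231
Odds = (0.23/0.22) × (0.0310934/0.193111) = 1.04545 × 0.161013 ≈ 0.1683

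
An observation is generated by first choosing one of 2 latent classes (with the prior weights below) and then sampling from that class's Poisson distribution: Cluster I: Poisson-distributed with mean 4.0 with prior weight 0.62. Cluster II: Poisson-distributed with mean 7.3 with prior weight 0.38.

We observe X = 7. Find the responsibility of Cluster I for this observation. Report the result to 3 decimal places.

By Bayes' theorem, P(k | x) = P(Z=k) f_k(x) / Σ_j P(Z=j) f_j(x).
Poisson probabilities:
  L_I = 0.0595404
  L_II = 0.148074
Prior × likelihood for each component:
  P(Z=I)·L_I = 0.62 × 0.0595404 = 0.036915
  P(Z=II)·L_II = 0.38 × 0.148074 = 0.0562682
Sum: 0.036915 + 0.0562682 = 0.0931833
P(Cluster I | data) ≈ 0.396

0.396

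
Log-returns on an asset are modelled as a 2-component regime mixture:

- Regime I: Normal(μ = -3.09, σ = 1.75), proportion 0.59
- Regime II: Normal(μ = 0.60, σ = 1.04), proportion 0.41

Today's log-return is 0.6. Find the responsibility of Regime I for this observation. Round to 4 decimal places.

P(component k | x) = P(Z=k)·f_k(x) / marginal(x), where marginal(x) = Σ_j P(Z=j)·f_j(x).
Normal densities:
  p_I = 0.0246842
  p_II = 0.383598
Weight by the priors:
  P(Z=I)·p_I = 0.59 × 0.0246842 = 0.0145637
  P(Z=II)·p_II = 0.41 × 0.383598 = 0.157275
Evidence: 0.0145637 + 0.157275 = 0.171839
So the posterior for Regime I is 0.0145637 / 0.171839 ≈ 0.0848.

0.0848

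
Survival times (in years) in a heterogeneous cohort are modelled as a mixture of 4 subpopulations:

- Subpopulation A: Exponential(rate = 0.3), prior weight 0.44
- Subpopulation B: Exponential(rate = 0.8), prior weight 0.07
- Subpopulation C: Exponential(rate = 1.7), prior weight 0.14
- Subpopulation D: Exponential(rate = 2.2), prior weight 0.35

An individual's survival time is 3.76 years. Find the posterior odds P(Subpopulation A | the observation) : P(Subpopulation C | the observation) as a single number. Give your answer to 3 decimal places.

Posterior odds = (π_i f_i(x)) / (π_j f_j(x)); the normalising sum cancels.
Exponential densities:
  f_A = 0.3·e^(−0.3·3.76) = 0.3·e^(−1.1280) = 0.097104
  f_B = 0.8·e^(−0.8·3.76) = 0.8·e^(−3.0080) = 0.0395123
  f_C = 1.7·e^(−1.7·3.76) = 1.7·e^(−6.3920) = 0.00284734
  f_D = 2.2·e^(−2.2·3.76) = 2.2·e^(−8.2720) = 0.000562262
0.0427258 / 0.000398627 ≈ 107.182

107.182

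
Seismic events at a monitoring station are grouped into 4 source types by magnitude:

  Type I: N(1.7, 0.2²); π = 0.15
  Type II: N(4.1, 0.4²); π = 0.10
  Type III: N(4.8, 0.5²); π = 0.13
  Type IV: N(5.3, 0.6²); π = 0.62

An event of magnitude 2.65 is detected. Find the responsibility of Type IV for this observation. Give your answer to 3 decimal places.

0.135

Apply Bayes' rule: the posterior for each component is proportional to its prior times its likelihood at x.
Normal densities:
  p_I = (1/(0.2·√(2π)))·exp(−(2.65−1.7)²/(2·0.2²)) = 1.994711·exp(-11.28125) = 2.51475e-05
  p_II = (1/(0.4·√(2π)))·exp(−(2.65−4.1)²/(2·0.4²)) = 0.997356·exp(-6.57031) = 0.00139765
  p_III = (1/(0.5·√(2π)))·exp(−(2.65−4.8)²/(2·0.5²)) = 0.797885·exp(-9.24500) = 7.70704e-05
  p_IV = (1/(0.6·√(2π)))·exp(−(2.65−5.3)²/(2·0.6²)) = 0.664904·exp(-9.75347) = 3.8626e-05
Unnormalised posteriors:
  w_I·p_I = 0.15 × 2.51475e-05 = 3.77213e-06
  w_II·p_II = 0.10 × 0.00139765 = 0.000139765
  w_III·p_III = 0.13 × 7.70704e-05 = 1.00192e-05
  w_IV·p_IV = 0.62 × 3.8626e-05 = 2.39481e-05
Marginal: 3.77213e-06 + 0.000139765 + 1.00192e-05 + 2.39481e-05 = 0.000177505
So the posterior for Type IV is 2.39481e-05 / 0.000177505 ≈ 0.135.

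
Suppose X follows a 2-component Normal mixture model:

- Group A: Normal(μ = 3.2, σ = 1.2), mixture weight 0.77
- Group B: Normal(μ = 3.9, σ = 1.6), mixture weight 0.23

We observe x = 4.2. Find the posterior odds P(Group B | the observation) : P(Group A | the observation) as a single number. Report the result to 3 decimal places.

Only the two components matter; the odds are (π_i f_i(x)) / (π_j f_j(x)).
Normal densities:
  p_A = (1/(1.2·√(2π)))·exp(−(4.2−3.2)²/(2·1.2²)) = 0.332452·exp(-0.34722) = 0.234927
  p_B = (1/(1.6·√(2π)))·exp(−(4.2−3.9)²/(2·1.6²)) = 0.249339·exp(-0.01758) = 0.244994
Odds = (0.23/0.77) × (0.244994/0.234927) = 0.298701 × 1.04285 ≈ 0.312

0.312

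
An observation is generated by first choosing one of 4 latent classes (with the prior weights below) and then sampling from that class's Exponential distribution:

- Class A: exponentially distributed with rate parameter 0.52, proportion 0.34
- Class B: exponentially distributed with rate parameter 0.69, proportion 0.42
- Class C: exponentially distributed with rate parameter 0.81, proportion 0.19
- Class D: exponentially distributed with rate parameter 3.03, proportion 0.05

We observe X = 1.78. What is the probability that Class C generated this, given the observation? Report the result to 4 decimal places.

0.1896

Apply Bayes' rule: the posterior for each component is proportional to its prior times its likelihood at x.
Evaluate each component's likelihood at the observed value:
  L_A = 0.52·e^(−0.52·1.78) = 0.52·e^(−0.9256) = 0.206073
  L_B = 0.69·e^(−0.69·1.78) = 0.69·e^(−1.2282) = 0.202045
  L_C = 0.81·e^(−0.81·1.78) = 0.81·e^(−1.4418) = 0.191566
  L_D = 3.03·e^(−3.03·1.78) = 3.03·e^(−5.3934) = 0.0137759
Prior × likelihood for each component:
  P(Z=A)·L_A = 0.34 × 0.206073 = 0.0700647
  P(Z=B)·L_B = 0.42 × 0.202045 = 0.084859
  P(Z=C)·L_C = 0.19 × 0.191566 = 0.0363976
  P(Z=D)·L_D = 0.05 × 0.0137759 = 0.000688793
Evidence: 0.0700647 + 0.084859 + 0.0363976 + 0.000688793 = 0.19201
Responsibility of Class C: 0.0363976 / 0.19201 ≈ 0.1896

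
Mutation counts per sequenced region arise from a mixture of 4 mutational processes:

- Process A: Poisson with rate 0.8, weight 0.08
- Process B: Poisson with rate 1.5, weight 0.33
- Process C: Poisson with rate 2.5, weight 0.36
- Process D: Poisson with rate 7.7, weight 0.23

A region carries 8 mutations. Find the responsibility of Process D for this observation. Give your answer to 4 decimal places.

The responsibility of component k is P(Z=k) f_k(x) divided by Σ_j P(Z=j) f_j(x).
Component likelihoods at x = 8 mutations:
  f_A = e^(−0.8)·0.8^8/8! = 1.86966e-06
  f_B = e^(−1.5)·1.5^8/8! = 0.00014183
  f_C = e^(−2.5)·2.5^8/8! = 0.00310644
  f_D = e^(−7.7)·7.7^8/8! = 0.138783
Multiply by the mixture weights:
  P(Z=A)·f_A = 0.08 × 1.86966e-06 = 1.49573e-07
  P(Z=B)·f_B = 0.33 × 0.00014183 = 4.68039e-05
  P(Z=C)·f_C = 0.36 × 0.00310644 = 0.00111832
  P(Z=D)·f_D = 0.23 × 0.138783 = 0.0319202
Normaliser: 1.49573e-07 + 4.68039e-05 + 0.00111832 + 0.0319202 = 0.0330855
Responsibility of Process D: 0.0319202 / 0.0330855 ≈ 0.9648

0.9648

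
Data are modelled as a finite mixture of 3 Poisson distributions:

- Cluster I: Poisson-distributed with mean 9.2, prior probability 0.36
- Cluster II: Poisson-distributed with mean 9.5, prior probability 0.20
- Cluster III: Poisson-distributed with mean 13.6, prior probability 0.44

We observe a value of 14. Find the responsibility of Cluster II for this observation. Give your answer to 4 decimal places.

0.1237

By Bayes' theorem, P(k | x) = P(Z=k) f_k(x) / Σ_j P(Z=j) f_j(x).
Component likelihoods at x = 14:
  f_I = 0.0360672
  f_II = 0.0418721
  f_III = 0.105374
Multiply by the mixture weights:
  P(Z=I)·f_I = 0.36 × 0.0360672 = 0.0129842
  P(Z=II)·f_II = 0.20 × 0.0418721 = 0.00837442
  P(Z=III)·f_III = 0.44 × 0.105374 = 0.0463643
Denominator: 0.0129842 + 0.00837442 + 0.0463643 = 0.0677229
Responsibility of Cluster II: 0.00837442 / 0.0677229 ≈ 0.1237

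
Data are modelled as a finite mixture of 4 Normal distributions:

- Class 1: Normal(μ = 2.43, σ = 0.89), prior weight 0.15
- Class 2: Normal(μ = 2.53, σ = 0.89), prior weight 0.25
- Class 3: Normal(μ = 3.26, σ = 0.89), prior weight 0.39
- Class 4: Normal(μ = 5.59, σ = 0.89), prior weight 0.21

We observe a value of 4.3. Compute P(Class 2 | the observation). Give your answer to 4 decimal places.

P(component k | x) = w_k·f_k(x) / marginal(x), where marginal(x) = Σ_j w_j·f_j(x).
Evaluate each component's likelihood at the observed value:
  p_1 = 0.0493033
  p_2 = 0.0620388
  p_3 = 0.226469
  p_4 = 0.156791
Unnormalised posteriors:
  w_1·p_1 = 0.15 × 0.0493033 = 0.00739549
  w_2·p_2 = 0.25 × 0.0620388 = 0.0155097
  w_3·p_3 = 0.39 × 0.226469 = 0.0883229
  w_4·p_4 = 0.21 × 0.156791 = 0.0329262
Sum: 0.00739549 + 0.0155097 + 0.0883229 + 0.0329262 = 0.144154
Responsibility of Class 2: 0.0155097 / 0.144154 ≈ 0.1076

0.1076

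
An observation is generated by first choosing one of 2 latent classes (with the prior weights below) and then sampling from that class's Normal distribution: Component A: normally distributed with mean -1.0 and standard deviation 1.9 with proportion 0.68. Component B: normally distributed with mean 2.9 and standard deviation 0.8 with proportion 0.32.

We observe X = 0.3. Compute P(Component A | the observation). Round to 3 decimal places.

0.993

P(component k | x) = π_k·f_k(x) / marginal(x), where marginal(x) = Σ_j π_j·f_j(x).
Evaluate each component's likelihood at the observed value:
  f_A = 0.16615
  f_B = 0.00253631
Weight by the priors:
  π_A·f_A = 0.68 × 0.16615 = 0.112982
  π_B·f_B = 0.32 × 0.00253631 = 0.000811619
Marginal: 0.112982 + 0.000811619 = 0.113794
Responsibility of Component A: 0.112982 / 0.113794 ≈ 0.993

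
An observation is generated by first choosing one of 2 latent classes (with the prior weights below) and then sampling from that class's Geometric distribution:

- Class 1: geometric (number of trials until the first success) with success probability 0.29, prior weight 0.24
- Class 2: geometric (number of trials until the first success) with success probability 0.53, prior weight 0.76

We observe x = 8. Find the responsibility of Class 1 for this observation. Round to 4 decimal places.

0.7562

Posterior ∝ prior × likelihood, so P(k | x) ∝ P(Z=k) f_k(x); normalise over all components.
Evaluate each component's likelihood at the observed value:
  p_1 = 0.0263758
  p_2 = 0.0026851
Unnormalised posteriors:
  P(Z=1)·p_1 = 0.24 × 0.0263758 = 0.0063302
  P(Z=2)·p_2 = 0.76 × 0.0026851 = 0.00204068
Normaliser: 0.0063302 + 0.00204068 = 0.00837088
P(Class 1 | x) = 0.0063302 / 0.00837088 ≈ 0.7562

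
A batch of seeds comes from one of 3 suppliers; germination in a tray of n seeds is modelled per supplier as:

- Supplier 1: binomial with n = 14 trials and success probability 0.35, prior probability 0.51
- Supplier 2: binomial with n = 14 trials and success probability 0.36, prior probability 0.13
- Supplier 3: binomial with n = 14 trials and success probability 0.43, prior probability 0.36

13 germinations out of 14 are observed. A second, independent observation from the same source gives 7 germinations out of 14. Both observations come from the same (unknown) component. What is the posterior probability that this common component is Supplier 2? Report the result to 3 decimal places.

0.024

Apply Bayes' rule: the posterior for each component is proportional to its prior times its likelihood at x.
Since both observations come from the same component, the likelihood for component k is f_k(x₁)·f_k(x₂).
  p_1 = [1.07628e-05] × [0.108247] = 1.16505e-06
  p_2 = [1.52841e-05] × [0.118284] = 1.80786e-06
  p_3 = [0.000137117] × [0.182369] = 2.50059e-05
Weight by the priors:
  π_1·p_1 = 0.51 × 1.16505e-06 = 5.94173e-07
  π_2·p_2 = 0.13 × 1.80786e-06 = 2.35022e-07
  π_3·p_3 = 0.36 × 2.50059e-05 = 9.00214e-06
Denominator: 5.94173e-07 + 2.35022e-07 + 9.00214e-06 = 9.83134e-06
Responsibility of Supplier 2: 2.35022e-07 / 9.83134e-06 ≈ 0.024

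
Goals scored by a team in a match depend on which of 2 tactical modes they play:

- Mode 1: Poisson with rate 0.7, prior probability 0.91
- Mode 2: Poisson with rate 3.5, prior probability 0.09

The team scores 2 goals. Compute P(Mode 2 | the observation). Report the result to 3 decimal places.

0.131

P(component k | x) = w_k·f_k(x) / marginal(x), where marginal(x) = Σ_j w_j·f_j(x).
Poisson probabilities:
  L_1 = 0.121663
  L_2 = 0.184959
Prior × likelihood for each component:
  w_1·L_1 = 0.91 × 0.121663 = 0.110714
  w_2·L_2 = 0.09 × 0.184959 = 0.0166463
Evidence: 0.110714 + 0.0166463 = 0.12736
So the posterior for Mode 2 is 0.0166463 / 0.12736 ≈ 0.131.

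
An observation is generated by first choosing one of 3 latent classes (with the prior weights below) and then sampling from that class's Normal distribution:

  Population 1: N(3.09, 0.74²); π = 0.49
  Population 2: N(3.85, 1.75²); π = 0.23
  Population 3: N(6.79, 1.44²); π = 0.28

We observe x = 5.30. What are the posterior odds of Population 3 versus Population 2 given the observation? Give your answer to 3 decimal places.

The posterior odds equal the prior odds times the likelihood ratio: (π_i/π_j)·(f_i(x)/f_j(x)).
Evaluate each component's likelihood at the observed value:
  f_1 = 0.0062362
  f_2 = 0.161731
  f_3 = 0.162203
0.0454168 / 0.0371982 ≈ 1.221

1.221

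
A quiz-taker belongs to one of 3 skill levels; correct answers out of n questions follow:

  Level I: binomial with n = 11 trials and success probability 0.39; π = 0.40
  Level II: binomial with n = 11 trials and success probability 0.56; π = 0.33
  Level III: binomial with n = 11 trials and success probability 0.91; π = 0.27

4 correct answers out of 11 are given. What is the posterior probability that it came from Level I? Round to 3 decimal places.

By Bayes' theorem, P(k | x) = π_k f_k(x) / Σ_j π_j f_j(x).
Evaluate each component's likelihood at the observed value:
  f_I = C(11,4)·0.39^4·0.61^7 = 330·0.0231344·0.0314274 = 0.239928
  f_II = C(11,4)·0.56^4·0.44^7 = 330·0.098345·0.00319278 = 0.103618
  f_III = C(11,4)·0.91^4·0.09^7 = 330·0.68575·4.78297e-08 = 1.08237e-05
Prior × likelihood for each component:
  π_I·f_I = 0.40 × 0.239928 = 0.0959713
  π_II·f_II = 0.33 × 0.103618 = 0.0341939
  π_III·f_III = 0.27 × 1.08237e-05 = 2.92241e-06
Marginal: 0.0959713 + 0.0341939 + 2.92241e-06 = 0.130168
P(Level I | data) = 0.0959713 / 0.130168 ≈ 0.737

0.737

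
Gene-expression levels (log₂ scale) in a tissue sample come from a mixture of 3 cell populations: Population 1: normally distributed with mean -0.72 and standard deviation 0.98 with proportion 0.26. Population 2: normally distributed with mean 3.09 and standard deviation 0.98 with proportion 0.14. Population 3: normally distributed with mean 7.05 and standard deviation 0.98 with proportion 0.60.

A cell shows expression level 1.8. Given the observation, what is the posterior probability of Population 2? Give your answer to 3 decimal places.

0.861

By Bayes' theorem, P(k | x) = w_k f_k(x) / Σ_j w_j f_j(x).
Normal densities:
  f_1 = (1/(0.98·√(2π)))·exp(−(1.8−-0.72)²/(2·0.98²)) = 0.407084·exp(-3.30612) = 0.0149229
  f_2 = (1/(0.98·√(2π)))·exp(−(1.8−3.09)²/(2·0.98²)) = 0.407084·exp(-0.86636) = 0.171171
  f_3 = (1/(0.98·√(2π)))·exp(−(1.8−7.05)²/(2·0.98²)) = 0.407084·exp(-14.34949) = 2.3866e-07
Multiply by the mixture weights:
  w_1·f_1 = 0.26 × 0.0149229 = 0.00387995
  w_2·f_2 = 0.14 × 0.171171 = 0.0239639
  w_3·f_3 = 0.60 × 2.3866e-07 = 1.43196e-07
Normaliser: 0.00387995 + 0.0239639 + 1.43196e-07 = 0.027844
So the posterior for Population 2 is 0.0239639 / 0.027844 ≈ 0.861.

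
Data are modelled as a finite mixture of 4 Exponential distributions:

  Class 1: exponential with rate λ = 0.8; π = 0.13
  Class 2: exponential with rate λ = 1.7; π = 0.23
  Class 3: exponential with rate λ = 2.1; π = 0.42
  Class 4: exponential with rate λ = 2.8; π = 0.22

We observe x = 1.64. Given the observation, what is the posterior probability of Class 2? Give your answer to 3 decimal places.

0.278

P(component k | x) = π_k·f_k(x) / marginal(x), where marginal(x) = Σ_j π_j·f_j(x).
Component likelihoods at x = 1.64:
  p_1 = 0.215425
  p_2 = 0.104625
  p_3 = 0.067067
  p_4 = 0.0283712
Unnormalised posteriors:
  π_1·p_1 = 0.13 × 0.215425 = 0.0280052
  π_2·p_2 = 0.23 × 0.104625 = 0.0240638
  π_3·p_3 = 0.42 × 0.067067 = 0.0281682
  π_4·p_4 = 0.22 × 0.0283712 = 0.00624166
Evidence: 0.0280052 + 0.0240638 + 0.0281682 + 0.00624166 = 0.0864788
P(Class 2 | 1.64) = 0.0240638 / 0.0864788 ≈ 0.278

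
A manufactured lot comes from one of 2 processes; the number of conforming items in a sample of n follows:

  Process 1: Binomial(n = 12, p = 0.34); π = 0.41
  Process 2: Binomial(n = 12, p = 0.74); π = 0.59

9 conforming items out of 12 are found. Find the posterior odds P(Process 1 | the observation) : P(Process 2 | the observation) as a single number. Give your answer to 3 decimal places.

Posterior odds = (P(Z=i) f_i(x)) / (P(Z=j) f_j(x)); the normalising sum cancels.
Binomial probabilities:
  f_1 = 0.0038403
  f_2 = 0.257293
0.00157452 / 0.151803 ≈ 0.010

0.010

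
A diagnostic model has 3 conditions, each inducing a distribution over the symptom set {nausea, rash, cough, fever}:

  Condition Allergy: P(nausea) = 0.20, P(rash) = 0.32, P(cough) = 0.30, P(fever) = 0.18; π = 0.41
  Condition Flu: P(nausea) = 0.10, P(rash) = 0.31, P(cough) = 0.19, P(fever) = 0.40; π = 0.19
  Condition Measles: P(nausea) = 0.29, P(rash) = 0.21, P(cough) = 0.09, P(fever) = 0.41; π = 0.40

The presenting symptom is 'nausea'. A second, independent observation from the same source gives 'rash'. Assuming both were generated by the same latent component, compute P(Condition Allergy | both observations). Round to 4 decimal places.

P(component k | x) = w_k·f_k(x) / marginal(x), where marginal(x) = Σ_j w_j·f_j(x).
Since both observations come from the same component, the likelihood for component k is f_k(x₁)·f_k(x₂).
  p_Allergy = [0.2] × [0.32] = 0.064
  p_Flu = [0.1] × [0.31] = 0.031
  p_Measles = [0.29] × [0.21] = 0.0609
Prior × likelihood for each component:
  w_Allergy·p_Allergy = 0.41 × 0.064 = 0.02624
  w_Flu·p_Flu = 0.19 × 0.031 = 0.00589
  w_Measles·p_Measles = 0.40 × 0.0609 = 0.02436
Normaliser: 0.02624 + 0.00589 + 0.02436 = 0.05649
So the posterior for Condition Allergy is 0.02624 / 0.05649 ≈ 0.4645.

0.4645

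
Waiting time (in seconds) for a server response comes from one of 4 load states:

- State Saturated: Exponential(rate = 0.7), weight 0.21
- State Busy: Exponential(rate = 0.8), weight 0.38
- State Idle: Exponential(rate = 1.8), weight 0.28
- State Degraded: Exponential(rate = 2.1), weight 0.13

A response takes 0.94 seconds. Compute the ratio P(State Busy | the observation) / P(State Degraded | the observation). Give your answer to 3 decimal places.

The posterior odds equal the prior odds times the likelihood ratio: (π_i/π_j)·(f_i(x)/f_j(x)).
Component likelihoods at x = 0.94 seconds:
  f_Saturated = 0.7·e^(−0.7·0.94) = 0.7·e^(−0.6580) = 0.36252
  f_Busy = 0.8·e^(−0.8·0.94) = 0.8·e^(−0.7520) = 0.377138
  f_Idle = 1.8·e^(−1.8·0.94) = 1.8·e^(−1.6920) = 0.331472
  f_Degraded = 2.1·e^(−2.1·0.94) = 2.1·e^(−1.9740) = 0.29169
Odds = (0.38/0.13) × (0.377138/0.29169) = 2.92308 × 1.29294 ≈ 3.779

3.779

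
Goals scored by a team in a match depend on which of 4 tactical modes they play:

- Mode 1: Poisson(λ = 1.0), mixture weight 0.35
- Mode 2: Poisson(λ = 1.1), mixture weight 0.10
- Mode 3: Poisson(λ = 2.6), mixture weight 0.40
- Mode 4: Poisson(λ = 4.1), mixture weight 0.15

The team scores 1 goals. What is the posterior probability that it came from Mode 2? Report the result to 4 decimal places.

Posterior ∝ prior × likelihood, so P(k | x) ∝ π_k f_k(x); normalise over all components.
Poisson probabilities:
  p_1 = e^(−1.0)·1.0^1/1! = 0.367879
  p_2 = e^(−1.1)·1.1^1/1! = 0.366158
  p_3 = e^(−2.6)·2.6^1/1! = 0.193111
  p_4 = e^(−4.1)·4.1^1/1! = 0.067948
Prior × likelihood for each component:
  π_1·p_1 = 0.35 × 0.367879 = 0.128758
  π_2·p_2 = 0.10 × 0.366158 = 0.0366158
  π_3·p_3 = 0.40 × 0.193111 = 0.0772445
  π_4·p_4 = 0.15 × 0.067948 = 0.0101922
Marginal: 0.128758 + 0.0366158 + 0.0772445 + 0.0101922 = 0.25281
So the posterior for Mode 2 is 0.0366158 / 0.25281 ≈ 0.1448.

0.1448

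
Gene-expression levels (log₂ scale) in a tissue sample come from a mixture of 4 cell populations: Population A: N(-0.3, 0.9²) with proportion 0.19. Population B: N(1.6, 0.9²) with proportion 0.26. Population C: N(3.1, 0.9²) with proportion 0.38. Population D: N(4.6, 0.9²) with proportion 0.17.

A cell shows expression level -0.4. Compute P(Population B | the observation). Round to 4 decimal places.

By Bayes' theorem, P(k | x) = w_k f_k(x) / Σ_j w_j f_j(x).
Normal densities:
  f_A = 0.440541
  f_B = 0.0375263
  f_C = 0.000230489
  f_D = 8.80222e-08
Unnormalised posteriors:
  w_A·f_A = 0.19 × 0.440541 = 0.0837029
  w_B·f_B = 0.26 × 0.0375263 = 0.00975683
  w_C·f_C = 0.38 × 0.000230489 = 8.75859e-05
  w_D·f_D = 0.17 × 8.80222e-08 = 1.49638e-08
Evidence: 0.0837029 + 0.00975683 + 8.75859e-05 + 1.49638e-08 = 0.0935473
So the posterior for Population B is 0.00975683 / 0.0935473 ≈ 0.1043.

0.1043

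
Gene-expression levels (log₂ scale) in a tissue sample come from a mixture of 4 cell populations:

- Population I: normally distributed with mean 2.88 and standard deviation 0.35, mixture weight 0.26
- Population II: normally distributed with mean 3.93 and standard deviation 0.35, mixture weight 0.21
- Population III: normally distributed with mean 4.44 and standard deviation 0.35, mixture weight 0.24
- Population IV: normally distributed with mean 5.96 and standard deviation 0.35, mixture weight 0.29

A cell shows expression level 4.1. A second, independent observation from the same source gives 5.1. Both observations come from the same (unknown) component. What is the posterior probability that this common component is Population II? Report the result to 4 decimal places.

Posterior ∝ prior × likelihood, so P(k | x) ∝ π_k f_k(x); normalise over all components.
Since both observations come from the same component, the likelihood for component k is f_k(x₁)·f_k(x₂).
  L_I = [0.00262095] × [2.09223e-09] = 5.48363e-12
  L_II = [1.01301] × [0.00426863] = 0.00432415
  L_III = [0.711092] × [0.192612] = 0.136965
  L_IV = [8.39942e-07] × [0.0556935] = 4.67793e-08
Multiply by the mixture weights:
  π_I·L_I = 0.26 × 5.48363e-12 = 1.42574e-12
  π_II·L_II = 0.21 × 0.00432415 = 0.000908072
  π_III·L_III = 0.24 × 0.136965 = 0.0328716
  π_IV·L_IV = 0.29 × 4.67793e-08 = 1.3566e-08
Denominator: 1.42574e-12 + 0.000908072 + 0.0328716 + 1.3566e-08 = 0.0337797
So the posterior for Population II is 0.000908072 / 0.0337797 ≈ 0.0269.

0.0269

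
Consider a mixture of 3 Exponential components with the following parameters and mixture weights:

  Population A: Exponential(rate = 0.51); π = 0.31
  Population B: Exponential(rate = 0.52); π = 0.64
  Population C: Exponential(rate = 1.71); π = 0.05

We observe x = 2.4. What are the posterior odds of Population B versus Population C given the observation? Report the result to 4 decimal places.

Only the two components matter; the odds are (P(Z=i) f_i(x)) / (P(Z=j) f_j(x)).
Exponential densities:
  p_A = 0.51·e^(−0.51·2.4) = 0.51·e^(−1.2240) = 0.149966
  p_B = 0.52·e^(−0.52·2.4) = 0.52·e^(−1.2480) = 0.149281
  p_C = 1.71·e^(−1.71·2.4) = 1.71·e^(−4.1040) = 0.0282261
Posterior odds = (P(Z=B)·p_B) / (P(Z=C)·p_C) = (0.64·0.149281) / (0.05·0.0282261) = 0.0955397 / 0.00141131 ≈ 67.6959

67.6959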